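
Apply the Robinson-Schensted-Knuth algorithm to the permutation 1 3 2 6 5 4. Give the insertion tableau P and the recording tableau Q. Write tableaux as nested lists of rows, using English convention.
Insert each entry of the permutation into P by Schensted row insertion, recording in Q the position of each new cell.

Insert 1: appended to row 1. P = [[1]].
Insert 3: appended to row 1. P = [[1, 3]].
Insert 2: 2 bumps 3 from row 1; 3 starts row 2. P = [[1, 2], [3]].
Insert 6: appended to row 1. P = [[1, 2, 6], [3]].
Insert 5: 5 bumps 6 from row 1; 6 appends to row 2. P = [[1, 2, 5], [3, 6]].
Insert 4: 4 bumps 5 from row 1; 5 bumps 6 from row 2; 6 starts row 3. P = [[1, 2, 4], [3, 5], [6]].

So P = [[1, 2, 4], [3, 5], [6]], Q = [[1, 2, 4], [3, 5], [6]].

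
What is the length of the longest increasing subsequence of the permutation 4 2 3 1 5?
3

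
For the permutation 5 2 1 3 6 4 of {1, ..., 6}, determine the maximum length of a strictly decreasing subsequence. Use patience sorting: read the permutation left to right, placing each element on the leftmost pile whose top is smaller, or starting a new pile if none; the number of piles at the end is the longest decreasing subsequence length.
3

5: new pile. tops = [5]
2: new pile. tops = [5, 2]
1: new pile. tops = [5, 2, 1]
3: onto pile 2 (replacing 2). tops = [5, 3, 1]
6: onto pile 1 (replacing 5). tops = [6, 3, 1]
4: onto pile 2 (replacing 3). tops = [6, 4, 1]

3 piles, so the longest decreasing subsequence has length 3.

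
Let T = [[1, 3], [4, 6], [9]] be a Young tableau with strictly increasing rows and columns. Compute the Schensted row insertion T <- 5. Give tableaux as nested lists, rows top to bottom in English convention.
5 is larger than every entry of row 1, so it is appended to row 1. The new tableau is [[1, 3, 5], [4, 6], [9]].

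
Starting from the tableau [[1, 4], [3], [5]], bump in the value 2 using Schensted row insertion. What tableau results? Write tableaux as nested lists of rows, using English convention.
[[1, 2], [3, 4], [5]]

In row 1, 2 replaces 4 (the leftmost entry greater than 2); 4 is bumped to row 2. 4 is appended to row 2. The new tableau is [[1, 2], [3, 4], [5]].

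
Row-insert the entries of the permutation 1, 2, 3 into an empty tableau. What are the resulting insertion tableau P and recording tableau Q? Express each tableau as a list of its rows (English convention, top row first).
Insert each entry of the permutation into P by Schensted row insertion, recording in Q the position of each new cell.

Insert 1: appended to row 1. P = [[1]].
Insert 2: appended to row 1. P = [[1, 2]].
Insert 3: appended to row 1. P = [[1, 2, 3]].

So P = [[1, 2, 3]], Q = [[1, 2, 3]].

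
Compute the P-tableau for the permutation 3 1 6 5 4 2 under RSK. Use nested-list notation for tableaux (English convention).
Insert 3: appended to row 1. P = [[3]].
Insert 1: 1 bumps 3 from row 1; 3 starts row 2. P = [[1], [3]].
Insert 6: appended to row 1. P = [[1, 6], [3]].
Insert 5: 5 bumps 6 from row 1; 6 appends to row 2. P = [[1, 5], [3, 6]].
Insert 4: 4 bumps 5 from row 1; 5 bumps 6 from row 2; 6 starts row 3. P = [[1, 4], [3, 5], [6]].
Insert 2: 2 bumps 4 from row 1; 4 bumps 5 from row 2; 5 bumps 6 from row 3; 6 starts row 4. P = [[1, 2], [3, 4], [5], [6]].

So P = [[1, 2], [3, 4], [5], [6]].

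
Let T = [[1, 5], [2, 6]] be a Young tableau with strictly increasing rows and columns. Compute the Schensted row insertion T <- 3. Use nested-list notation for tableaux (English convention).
[[1, 3], [2, 5], [6]]

In row 1, 3 replaces 5 (the leftmost entry greater than 3); 5 is bumped to row 2. In row 2, 5 replaces 6 (the leftmost entry greater than 5); 6 is bumped to row 3. 6 starts a new row 3. The new tableau is [[1, 3], [2, 5], [6]].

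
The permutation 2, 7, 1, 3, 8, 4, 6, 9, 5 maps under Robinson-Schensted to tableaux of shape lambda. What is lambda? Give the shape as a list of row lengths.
[5, 3, 1]

Row-insert each entry into an empty tableau.

After inserting 2: P = [[2]].
After inserting 7: P = [[2, 7]].
After inserting 1: P = [[1, 7], [2]].
After inserting 3: P = [[1, 3], [2, 7]].
After inserting 8: P = [[1, 3, 8], [2, 7]].
After inserting 4: P = [[1, 3, 4], [2, 7, 8]].
After inserting 6: P = [[1, 3, 4, 6], [2, 7, 8]].
After inserting 9: P = [[1, 3, 4, 6, 9], [2, 7, 8]].
After inserting 5: P = [[1, 3, 4, 5, 9], [2, 6, 8], [7]].

The final insertion tableau P = [[1, 3, 4, 5, 9], [2, 6, 8], [7]] has shape [5, 3, 1].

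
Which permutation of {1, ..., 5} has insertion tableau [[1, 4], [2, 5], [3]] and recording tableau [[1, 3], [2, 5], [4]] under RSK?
3 2 5 1 4

Reverse the RSK construction: for i from n down to 1, find the cell of Q containing i, remove the entry at that cell from P, and reverse-bump it up through P; the value ejected from row 1 is w(i).

Step i=5: Q has 5 at row 2, column 2; remove 5 from row 2 of P and reverse-bump: 5 enters row 1 and ejects 4. So w(5) = 4. P is now [[1, 5], [2], [3]].
Step i=4: Q has 4 at row 3, column 1; remove 3 from row 3 of P and reverse-bump: 3 enters row 2 and ejects 2; 2 enters row 1 and ejects 1. So w(4) = 1. P is now [[2, 5], [3]].
Step i=3: Q has 3 at row 1, column 2; remove that cell from P, ejecting 5. So w(3) = 5. P is now [[2], [3]].
Step i=2: Q has 2 at row 2, column 1; remove 3 from row 2 of P and reverse-bump: 3 enters row 1 and ejects 2. So w(2) = 2. P is now [[3]].
Step i=1: Q has 1 at row 1, column 1; remove that cell from P, ejecting 3. So w(1) = 3. P is now [].

So w = 3 2 5 1 4.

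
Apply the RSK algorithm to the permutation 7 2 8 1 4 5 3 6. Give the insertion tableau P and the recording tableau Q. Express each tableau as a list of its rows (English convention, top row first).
Insert each entry of the permutation into P by Schensted row insertion, recording in Q the position of each new cell.

Insert 7: appended to row 1. P = [[7]], Q = [[1]].
Insert 2: 2 bumps 7 from row 1; 7 starts row 2. P = [[2], [7]], Q = [[1], [2]].
Insert 8: appended to row 1. P = [[2, 8], [7]], Q = [[1, 3], [2]].
Insert 1: 1 bumps 2 from row 1; 2 bumps 7 from row 2; 7 starts row 3. P = [[1, 8], [2], [7]], Q = [[1, 3], [2], [4]].
Insert 4: 4 bumps 8 from row 1; 8 appends to row 2. P = [[1, 4], [2, 8], [7]], Q = [[1, 3], [2, 5], [4]].
Insert 5: appended to row 1. P = [[1, 4, 5], [2, 8], [7]], Q = [[1, 3, 6], [2, 5], [4]].
Insert 3: 3 bumps 4 from row 1; 4 bumps 8 from row 2; 8 appends to row 3. P = [[1, 3, 5], [2, 4], [7, 8]], Q = [[1, 3, 6], [2, 5], [4, 7]].
Insert 6: appended to row 1. P = [[1, 3, 5, 6], [2, 4], [7, 8]], Q = [[1, 3, 6, 8], [2, 5], [4, 7]].

So P = [[1, 3, 5, 6], [2, 4], [7, 8]], Q = [[1, 3, 6, 8], [2, 5], [4, 7]].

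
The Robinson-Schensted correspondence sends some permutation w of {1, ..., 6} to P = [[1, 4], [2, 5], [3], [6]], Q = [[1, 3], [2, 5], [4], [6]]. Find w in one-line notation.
Reverse the RSK construction: for i from n down to 1, find the cell of Q containing i, remove the entry at that cell from P, and reverse-bump it up through P; the value ejected from row 1 is w(i).

Step i=6: Q has 6 at row 4, column 1; remove 6 from row 4 of P and reverse-bump: 6 enters row 3 and ejects 3; 3 enters row 2 and ejects 2; 2 enters row 1 and ejects 1. So w(6) = 1. P is now [[2, 4], [3, 5], [6]].
Step i=5: Q has 5 at row 2, column 2; remove 5 from row 2 of P and reverse-bump: 5 enters row 1 and ejects 4. So w(5) = 4. P is now [[2, 5], [3], [6]].
Step i=4: Q has 4 at row 3, column 1; remove 6 from row 3 of P and reverse-bump: 6 enters row 2 and ejects 3; 3 enters row 1 and ejects 2. So w(4) = 2. P is now [[3, 5], [6]].
Step i=3: Q has 3 at row 1, column 2; remove that cell from P, ejecting 5. So w(3) = 5. P is now [[3], [6]].
Step i=2: Q has 2 at row 2, column 1; remove 6 from row 2 of P and reverse-bump: 6 enters row 1 and ejects 3. So w(2) = 3. P is now [[6]].
Step i=1: Q has 1 at row 1, column 1; remove that cell from P, ejecting 6. So w(1) = 6. P is now [].

So w = 6 3 5 2 4 1.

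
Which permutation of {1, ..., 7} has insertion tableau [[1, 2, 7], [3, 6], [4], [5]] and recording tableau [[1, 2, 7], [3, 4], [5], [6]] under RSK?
5 6 1 4 3 2 7

Reverse the RSK construction: for i from n down to 1, find the cell of Q containing i, remove the entry at that cell from P, and reverse-bump it up through P; the value ejected from row 1 is w(i).

Step i=7: Q has 7 at row 1, column 3; remove that cell from P, ejecting 7. So w(7) = 7. P is now [[1, 2], [3, 6], [4], [5]].
Step i=6: Q has 6 at row 4, column 1; remove 5 from row 4 of P and reverse-bump: 5 enters row 3 and ejects 4; 4 enters row 2 and ejects 3; 3 enters row 1 and ejects 2. So w(6) = 2. P is now [[1, 3], [4, 6], [5]].
Step i=5: Q has 5 at row 3, column 1; remove 5 from row 3 of P and reverse-bump: 5 enters row 2 and ejects 4; 4 enters row 1 and ejects 3. So w(5) = 3. P is now [[1, 4], [5, 6]].
Step i=4: Q has 4 at row 2, column 2; remove 6 from row 2 of P and reverse-bump: 6 enters row 1 and ejects 4. So w(4) = 4. P is now [[1, 6], [5]].
Step i=3: Q has 3 at row 2, column 1; remove 5 from row 2 of P and reverse-bump: 5 enters row 1 and ejects 1. So w(3) = 1. P is now [[5, 6]].
Step i=2: Q has 2 at row 1, column 2; remove that cell from P, ejecting 6. So w(2) = 6. P is now [[5]].
Step i=1: Q has 1 at row 1, column 1; remove that cell from P, ejecting 5. So w(1) = 5. P is now [].

So w = 5 6 1 4 3 2 7.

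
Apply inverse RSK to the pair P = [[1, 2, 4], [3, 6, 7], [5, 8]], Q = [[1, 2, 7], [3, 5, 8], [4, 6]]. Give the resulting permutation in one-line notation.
5 8 3 1 6 2 7 4

Reverse the RSK construction: for i from n down to 1, find the cell of Q containing i, remove the entry at that cell from P, and reverse-bump it up through P; the value ejected from row 1 is w(i).

Step i=8: Q has 8 at row 2, column 3; remove 7 from row 2 of P and reverse-bump: 7 enters row 1 and ejects 4. So w(8) = 4. P is now [[1, 2, 7], [3, 6], [5, 8]].
Step i=7: Q has 7 at row 1, column 3; remove that cell from P, ejecting 7. So w(7) = 7. P is now [[1, 2], [3, 6], [5, 8]].
Step i=6: Q has 6 at row 3, column 2; remove 8 from row 3 of P and reverse-bump: 8 enters row 2 and ejects 6; 6 enters row 1 and ejects 2. So w(6) = 2. P is now [[1, 6], [3, 8], [5]].
Step i=5: Q has 5 at row 2, column 2; remove 8 from row 2 of P and reverse-bump: 8 enters row 1 and ejects 6. So w(5) = 6. P is now [[1, 8], [3], [5]].
Step i=4: Q has 4 at row 3, column 1; remove 5 from row 3 of P and reverse-bump: 5 enters row 2 and ejects 3; 3 enters row 1 and ejects 1. So w(4) = 1. P is now [[3, 8], [5]].
Step i=3: Q has 3 at row 2, column 1; remove 5 from row 2 of P and reverse-bump: 5 enters row 1 and ejects 3. So w(3) = 3. P is now [[5, 8]].
Step i=2: Q has 2 at row 1, column 2; remove that cell from P, ejecting 8. So w(2) = 8. P is now [[5]].
Step i=1: Q has 1 at row 1, column 1; remove that cell from P, ejecting 5. So w(1) = 5. P is now [].

So w = 5 8 3 1 6 2 7 4.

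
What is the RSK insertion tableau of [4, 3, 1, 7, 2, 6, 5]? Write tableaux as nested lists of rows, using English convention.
After inserting 4: P = [[4]].
After inserting 3: P = [[3], [4]].
After inserting 1: P = [[1], [3], [4]].
After inserting 7: P = [[1, 7], [3], [4]].
After inserting 2: P = [[1, 2], [3, 7], [4]].
After inserting 6: P = [[1, 2, 6], [3, 7], [4]].
After inserting 5: P = [[1, 2, 5], [3, 6], [4, 7]].

So P = [[1, 2, 5], [3, 6], [4, 7]].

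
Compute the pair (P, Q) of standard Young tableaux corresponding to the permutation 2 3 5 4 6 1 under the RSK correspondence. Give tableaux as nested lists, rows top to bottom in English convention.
P = [[1, 3, 4, 6], [2], [5]], Q = [[1, 2, 3, 5], [4], [6]]

Insert each entry of the permutation into P by Schensted row insertion, recording in Q the position of each new cell.

After inserting 2: P = [[2]].
After inserting 3: P = [[2, 3]].
After inserting 5: P = [[2, 3, 5]].
After inserting 4: P = [[2, 3, 4], [5]].
After inserting 6: P = [[2, 3, 4, 6], [5]].
After inserting 1: P = [[1, 3, 4, 6], [2], [5]].

So P = [[1, 3, 4, 6], [2], [5]], Q = [[1, 2, 3, 5], [4], [6]].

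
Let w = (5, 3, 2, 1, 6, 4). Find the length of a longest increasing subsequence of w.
2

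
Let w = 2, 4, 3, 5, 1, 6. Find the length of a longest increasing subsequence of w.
4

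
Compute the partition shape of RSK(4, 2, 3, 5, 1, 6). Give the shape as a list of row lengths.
[4, 1, 1]

RSK row insertion gives P = [[1, 3, 5, 6], [2], [4]], which has shape [4, 1, 1].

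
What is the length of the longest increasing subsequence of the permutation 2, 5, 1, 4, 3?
2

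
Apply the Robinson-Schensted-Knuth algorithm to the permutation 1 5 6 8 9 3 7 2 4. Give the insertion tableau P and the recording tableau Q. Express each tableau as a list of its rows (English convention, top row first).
Insert each entry of the permutation into P by Schensted row insertion, recording in Q the position of each new cell.

Insert 1: appended to row 1. P = [[1]].
Insert 5: appended to row 1. P = [[1, 5]].
Insert 6: appended to row 1. P = [[1, 5, 6]].
Insert 8: appended to row 1. P = [[1, 5, 6, 8]].
Insert 9: appended to row 1. P = [[1, 5, 6, 8, 9]].
Insert 3: 3 bumps 5 from row 1; 5 starts row 2. P = [[1, 3, 6, 8, 9], [5]].
Insert 7: 7 bumps 8 from row 1; 8 appends to row 2. P = [[1, 3, 6, 7, 9], [5, 8]].
Insert 2: 2 bumps 3 from row 1; 3 bumps 5 from row 2; 5 starts row 3. P = [[1, 2, 6, 7, 9], [3, 8], [5]].
Insert 4: 4 bumps 6 from row 1; 6 bumps 8 from row 2; 8 appends to row 3. P = [[1, 2, 4, 7, 9], [3, 6], [5, 8]].

So P = [[1, 2, 4, 7, 9], [3, 6], [5, 8]], Q = [[1, 2, 3, 4, 5], [6, 7], [8, 9]].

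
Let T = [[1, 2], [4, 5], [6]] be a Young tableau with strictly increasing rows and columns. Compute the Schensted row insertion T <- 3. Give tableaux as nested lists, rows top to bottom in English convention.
[[1, 2, 3], [4, 5], [6]]

3 is larger than every entry of row 1, so it is appended to row 1. The new tableau is [[1, 2, 3], [4, 5], [6]].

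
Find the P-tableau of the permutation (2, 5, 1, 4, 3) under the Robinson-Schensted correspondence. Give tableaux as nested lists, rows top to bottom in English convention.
After inserting 2: P = [[2]].
After inserting 5: P = [[2, 5]].
After inserting 1: P = [[1, 5], [2]].
After inserting 4: P = [[1, 4], [2, 5]].
After inserting 3: P = [[1, 3], [2, 4], [5]].

So P = [[1, 3], [2, 4], [5]].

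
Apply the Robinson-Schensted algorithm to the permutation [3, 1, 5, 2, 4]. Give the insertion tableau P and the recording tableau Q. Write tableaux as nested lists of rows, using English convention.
Insert each entry of the permutation into P by Schensted row insertion, recording in Q the position of each new cell.

Insert 3: appended to row 1. P = [[3]].
Insert 1: 1 bumps 3 from row 1; 3 starts row 2. P = [[1], [3]].
Insert 5: appended to row 1. P = [[1, 5], [3]].
Insert 2: 2 bumps 5 from row 1; 5 appends to row 2. P = [[1, 2], [3, 5]].
Insert 4: appended to row 1. P = [[1, 2, 4], [3, 5]].

So P = [[1, 2, 4], [3, 5]], Q = [[1, 3, 5], [2, 4]].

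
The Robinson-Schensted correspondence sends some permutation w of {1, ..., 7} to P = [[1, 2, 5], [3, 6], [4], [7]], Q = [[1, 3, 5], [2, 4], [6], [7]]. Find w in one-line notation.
Reverse the RSK construction: for i from n down to 1, find the cell of Q containing i, remove the entry at that cell from P, and reverse-bump it up through P; the value ejected from row 1 is w(i).

Step i=7: Q has 7 at row 4, column 1; remove 7 from row 4 of P and reverse-bump: 7 enters row 3 and ejects 4; 4 enters row 2 and ejects 3; 3 enters row 1 and ejects 2. So w(7) = 2. P is now [[1, 3, 5], [4, 6], [7]].
Step i=6: Q has 6 at row 3, column 1; remove 7 from row 3 of P and reverse-bump: 7 enters row 2 and ejects 6; 6 enters row 1 and ejects 5. So w(6) = 5. P is now [[1, 3, 6], [4, 7]].
Step i=5: Q has 5 at row 1, column 3; remove that cell from P, ejecting 6. So w(5) = 6. P is now [[1, 3], [4, 7]].
Step i=4: Q has 4 at row 2, column 2; remove 7 from row 2 of P and reverse-bump: 7 enters row 1 and ejects 3. So w(4) = 3. P is now [[1, 7], [4]].
Step i=3: Q has 3 at row 1, column 2; remove that cell from P, ejecting 7. So w(3) = 7. P is now [[1], [4]].
Step i=2: Q has 2 at row 2, column 1; remove 4 from row 2 of P and reverse-bump: 4 enters row 1 and ejects 1. So w(2) = 1. P is now [[4]].
Step i=1: Q has 1 at row 1, column 1; remove that cell from P, ejecting 4. So w(1) = 4. P is now [].

So w = 4 1 7 3 6 5 2.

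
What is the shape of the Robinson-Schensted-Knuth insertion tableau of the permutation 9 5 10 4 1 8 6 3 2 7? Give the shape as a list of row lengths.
Row-insert each entry into an empty tableau.

After inserting 9: P = [[9]].
After inserting 5: P = [[5], [9]].
After inserting 10: P = [[5, 10], [9]].
After inserting 4: P = [[4, 10], [5], [9]].
After inserting 1: P = [[1, 10], [4], [5], [9]].
After inserting 8: P = [[1, 8], [4, 10], [5], [9]].
After inserting 6: P = [[1, 6], [4, 8], [5, 10], [9]].
After inserting 3: P = [[1, 3], [4, 6], [5, 8], [9, 10]].
After inserting 2: P = [[1, 2], [3, 6], [4, 8], [5, 10], [9]].
After inserting 7: P = [[1, 2, 7], [3, 6], [4, 8], [5, 10], [9]].

The final insertion tableau P = [[1, 2, 7], [3, 6], [4, 8], [5, 10], [9]] has shape [3, 2, 2, 2, 1].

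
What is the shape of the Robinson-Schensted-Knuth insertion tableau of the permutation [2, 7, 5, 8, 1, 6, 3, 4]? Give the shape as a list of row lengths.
[3, 3, 2]

RSK row insertion gives P = [[1, 3, 4], [2, 5, 6], [7, 8]], which has shape [3, 3, 2].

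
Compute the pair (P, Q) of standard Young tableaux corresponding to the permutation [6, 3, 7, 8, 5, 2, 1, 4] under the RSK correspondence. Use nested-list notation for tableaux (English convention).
P = [[1, 4, 8], [2, 5], [3, 7], [6]], Q = [[1, 3, 4], [2, 5], [6, 8], [7]]

Insert each entry of the permutation into P by Schensted row insertion, recording in Q the position of each new cell.

Insert 6: appended to row 1. P = [[6]].
Insert 3: 3 bumps 6 from row 1; 6 starts row 2. P = [[3], [6]].
Insert 7: appended to row 1. P = [[3, 7], [6]].
Insert 8: appended to row 1. P = [[3, 7, 8], [6]].
Insert 5: 5 bumps 7 from row 1; 7 appends to row 2. P = [[3, 5, 8], [6, 7]].
Insert 2: 2 bumps 3 from row 1; 3 bumps 6 from row 2; 6 starts row 3. P = [[2, 5, 8], [3, 7], [6]].
Insert 1: 1 bumps 2 from row 1; 2 bumps 3 from row 2; 3 bumps 6 from row 3; 6 starts row 4. P = [[1, 5, 8], [2, 7], [3], [6]].
Insert 4: 4 bumps 5 from row 1; 5 bumps 7 from row 2; 7 appends to row 3. P = [[1, 4, 8], [2, 5], [3, 7], [6]].

So P = [[1, 4, 8], [2, 5], [3, 7], [6]], Q = [[1, 3, 4], [2, 5], [6, 8], [7]].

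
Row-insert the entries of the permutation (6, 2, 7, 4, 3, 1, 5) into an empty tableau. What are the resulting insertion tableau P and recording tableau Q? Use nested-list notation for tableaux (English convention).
Insert each entry of the permutation into P by Schensted row insertion, recording in Q the position of each new cell.

Insert 6: appended to row 1. P = [[6]].
Insert 2: 2 bumps 6 from row 1; 6 starts row 2. P = [[2], [6]].
Insert 7: appended to row 1. P = [[2, 7], [6]].
Insert 4: 4 bumps 7 from row 1; 7 appends to row 2. P = [[2, 4], [6, 7]].
Insert 3: 3 bumps 4 from row 1; 4 bumps 6 from row 2; 6 starts row 3. P = [[2, 3], [4, 7], [6]].
Insert 1: 1 bumps 2 from row 1; 2 bumps 4 from row 2; 4 bumps 6 from row 3; 6 starts row 4. P = [[1, 3], [2, 7], [4], [6]].
Insert 5: appended to row 1. P = [[1, 3, 5], [2, 7], [4], [6]].

So P = [[1, 3, 5], [2, 7], [4], [6]], Q = [[1, 3, 7], [2, 4], [5], [6]].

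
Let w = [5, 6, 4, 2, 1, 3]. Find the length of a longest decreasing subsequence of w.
4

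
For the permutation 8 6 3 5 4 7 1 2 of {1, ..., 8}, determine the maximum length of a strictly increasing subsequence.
3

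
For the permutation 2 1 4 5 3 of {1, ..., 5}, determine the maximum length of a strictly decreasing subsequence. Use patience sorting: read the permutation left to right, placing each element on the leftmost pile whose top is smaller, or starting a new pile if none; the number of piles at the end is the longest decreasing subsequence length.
2: new pile. tops = [2]
1: new pile. tops = [2, 1]
4: onto pile 1 (replacing 2). tops = [4, 1]
5: onto pile 1 (replacing 4). tops = [5, 1]
3: onto pile 2 (replacing 1). tops = [5, 3]

2 piles, so the longest decreasing subsequence has length 2.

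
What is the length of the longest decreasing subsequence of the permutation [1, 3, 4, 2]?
2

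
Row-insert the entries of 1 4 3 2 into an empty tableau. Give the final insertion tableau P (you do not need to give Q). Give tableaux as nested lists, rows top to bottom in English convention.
Insert 1: appended to row 1. P = [[1]].
Insert 4: appended to row 1. P = [[1, 4]].
Insert 3: 3 bumps 4 from row 1; 4 starts row 2. P = [[1, 3], [4]].
Insert 2: 2 bumps 3 from row 1; 3 bumps 4 from row 2; 4 starts row 3. P = [[1, 2], [3], [4]].

So P = [[1, 2], [3], [4]].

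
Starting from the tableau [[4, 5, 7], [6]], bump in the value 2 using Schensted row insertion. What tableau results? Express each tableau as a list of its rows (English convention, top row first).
In row 1, 2 replaces 4 (the leftmost entry greater than 2); 4 is bumped to row 2. In row 2, 4 replaces 6 (the leftmost entry greater than 4); 6 is bumped to row 3. 6 starts a new row 3. The new tableau is [[2, 5, 7], [4], [6]].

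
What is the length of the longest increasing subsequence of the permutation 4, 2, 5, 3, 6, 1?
3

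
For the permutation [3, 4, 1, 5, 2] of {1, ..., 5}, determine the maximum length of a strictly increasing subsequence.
3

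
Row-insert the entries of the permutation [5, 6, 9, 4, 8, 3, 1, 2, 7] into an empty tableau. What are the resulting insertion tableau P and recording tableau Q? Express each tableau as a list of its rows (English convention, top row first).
Insert each entry of the permutation into P by Schensted row insertion, recording in Q the position of each new cell.

Insert 5: appended to row 1. P = [[5]].
Insert 6: appended to row 1. P = [[5, 6]].
Insert 9: appended to row 1. P = [[5, 6, 9]].
Insert 4: 4 bumps 5 from row 1; 5 starts row 2. P = [[4, 6, 9], [5]].
Insert 8: 8 bumps 9 from row 1; 9 appends to row 2. P = [[4, 6, 8], [5, 9]].
Insert 3: 3 bumps 4 from row 1; 4 bumps 5 from row 2; 5 starts row 3. P = [[3, 6, 8], [4, 9], [5]].
Insert 1: 1 bumps 3 from row 1; 3 bumps 4 from row 2; 4 bumps 5 from row 3; 5 starts row 4. P = [[1, 6, 8], [3, 9], [4], [5]].
Insert 2: 2 bumps 6 from row 1; 6 bumps 9 from row 2; 9 appends to row 3. P = [[1, 2, 8], [3, 6], [4, 9], [5]].
Insert 7: 7 bumps 8 from row 1; 8 appends to row 2. P = [[1, 2, 7], [3, 6, 8], [4, 9], [5]].

So P = [[1, 2, 7], [3, 6, 8], [4, 9], [5]], Q = [[1, 2, 3], [4, 5, 9], [6, 8], [7]].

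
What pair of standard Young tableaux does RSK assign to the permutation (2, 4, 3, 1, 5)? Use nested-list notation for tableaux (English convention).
P = [[1, 3, 5], [2], [4]], Q = [[1, 2, 5], [3], [4]]

Insert each entry of the permutation into P by Schensted row insertion, recording in Q the position of each new cell.

After inserting 2: P = [[2]].
After inserting 4: P = [[2, 4]].
After inserting 3: P = [[2, 3], [4]].
After inserting 1: P = [[1, 3], [2], [4]].
After inserting 5: P = [[1, 3, 5], [2], [4]].

So P = [[1, 3, 5], [2], [4]], Q = [[1, 2, 5], [3], [4]].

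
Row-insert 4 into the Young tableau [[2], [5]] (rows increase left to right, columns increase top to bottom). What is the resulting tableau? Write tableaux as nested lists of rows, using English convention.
4 is larger than every entry of row 1, so it is appended to row 1. The new tableau is [[2, 4], [5]].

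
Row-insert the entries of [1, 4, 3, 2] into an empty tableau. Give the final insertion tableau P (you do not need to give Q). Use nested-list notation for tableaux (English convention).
P = [[1, 2], [3], [4]]

Insert 1: appended to row 1. P = [[1]].
Insert 4: appended to row 1. P = [[1, 4]].
Insert 3: 3 bumps 4 from row 1; 4 starts row 2. P = [[1, 3], [4]].
Insert 2: 2 bumps 3 from row 1; 3 bumps 4 from row 2; 4 starts row 3. P = [[1, 2], [3], [4]].

So P = [[1, 2], [3], [4]].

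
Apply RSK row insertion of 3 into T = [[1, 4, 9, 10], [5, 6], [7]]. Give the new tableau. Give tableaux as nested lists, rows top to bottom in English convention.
In row 1, 3 replaces 4 (the leftmost entry greater than 3); 4 is bumped to row 2. In row 2, 4 replaces 5 (the leftmost entry greater than 4); 5 is bumped to row 3. In row 3, 5 replaces 7 (the leftmost entry greater than 5); 7 is bumped to row 4. 7 starts a new row 4. The new tableau is [[1, 3, 9, 10], [4, 6], [5], [7]].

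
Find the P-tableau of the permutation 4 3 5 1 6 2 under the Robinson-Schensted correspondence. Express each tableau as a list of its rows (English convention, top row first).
P = [[1, 2, 6], [3, 5], [4]]

Insert 4: appended to row 1. P = [[4]].
Insert 3: 3 bumps 4 from row 1; 4 starts row 2. P = [[3], [4]].
Insert 5: appended to row 1. P = [[3, 5], [4]].
Insert 1: 1 bumps 3 from row 1; 3 bumps 4 from row 2; 4 starts row 3. P = [[1, 5], [3], [4]].
Insert 6: appended to row 1. P = [[1, 5, 6], [3], [4]].
Insert 2: 2 bumps 5 from row 1; 5 appends to row 2. P = [[1, 2, 6], [3, 5], [4]].

So P = [[1, 2, 6], [3, 5], [4]].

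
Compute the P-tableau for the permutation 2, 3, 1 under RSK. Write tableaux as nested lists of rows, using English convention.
P = [[1, 3], [2]]

Insert 2: appended to row 1. P = [[2]].
Insert 3: appended to row 1. P = [[2, 3]].
Insert 1: 1 bumps 2 from row 1; 2 starts row 2. P = [[1, 3], [2]].

So P = [[1, 3], [2]].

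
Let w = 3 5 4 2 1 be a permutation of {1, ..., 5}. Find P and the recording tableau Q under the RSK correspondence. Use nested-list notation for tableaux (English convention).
P = [[1, 4], [2], [3], [5]], Q = [[1, 2], [3], [4], [5]]

Insert each entry of the permutation into P by Schensted row insertion, recording in Q the position of each new cell.

Insert 3: appended to row 1. P = [[3]], Q = [[1]].
Insert 5: appended to row 1. P = [[3, 5]], Q = [[1, 2]].
Insert 4: 4 bumps 5 from row 1; 5 starts row 2. P = [[3, 4], [5]], Q = [[1, 2], [3]].
Insert 2: 2 bumps 3 from row 1; 3 bumps 5 from row 2; 5 starts row 3. P = [[2, 4], [3], [5]], Q = [[1, 2], [3], [4]].
Insert 1: 1 bumps 2 from row 1; 2 bumps 3 from row 2; 3 bumps 5 from row 3; 5 starts row 4. P = [[1, 4], [2], [3], [5]], Q = [[1, 2], [3], [4], [5]].

So P = [[1, 4], [2], [3], [5]], Q = [[1, 2], [3], [4], [5]].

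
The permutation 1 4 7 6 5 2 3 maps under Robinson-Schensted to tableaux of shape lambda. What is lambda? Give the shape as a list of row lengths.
[3, 2, 1, 1]

RSK row insertion gives P = [[1, 2, 3], [4, 5], [6], [7]], which has shape [3, 2, 1, 1].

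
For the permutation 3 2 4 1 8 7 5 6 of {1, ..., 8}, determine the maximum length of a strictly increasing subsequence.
4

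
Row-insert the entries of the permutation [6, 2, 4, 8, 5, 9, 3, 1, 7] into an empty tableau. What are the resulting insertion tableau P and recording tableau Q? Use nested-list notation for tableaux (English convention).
Insert each entry of the permutation into P by Schensted row insertion, recording in Q the position of each new cell.

Insert 6: appended to row 1. P = [[6]], Q = [[1]].
Insert 2: 2 bumps 6 from row 1; 6 starts row 2. P = [[2], [6]], Q = [[1], [2]].
Insert 4: appended to row 1. P = [[2, 4], [6]], Q = [[1, 3], [2]].
Insert 8: appended to row 1. P = [[2, 4, 8], [6]], Q = [[1, 3, 4], [2]].
Insert 5: 5 bumps 8 from row 1; 8 appends to row 2. P = [[2, 4, 5], [6, 8]], Q = [[1, 3, 4], [2, 5]].
Insert 9: appended to row 1. P = [[2, 4, 5, 9], [6, 8]], Q = [[1, 3, 4, 6], [2, 5]].
Insert 3: 3 bumps 4 from row 1; 4 bumps 6 from row 2; 6 starts row 3. P = [[2, 3, 5, 9], [4, 8], [6]], Q = [[1, 3, 4, 6], [2, 5], [7]].
Insert 1: 1 bumps 2 from row 1; 2 bumps 4 from row 2; 4 bumps 6 from row 3; 6 starts row 4. P = [[1, 3, 5, 9], [2, 8], [4], [6]], Q = [[1, 3, 4, 6], [2, 5], [7], [8]].
Insert 7: 7 bumps 9 from row 1; 9 appends to row 2. P = [[1, 3, 5, 7], [2, 8, 9], [4], [6]], Q = [[1, 3, 4, 6], [2, 5, 9], [7], [8]].

So P = [[1, 3, 5, 7], [2, 8, 9], [4], [6]], Q = [[1, 3, 4, 6], [2, 5, 9], [7], [8]].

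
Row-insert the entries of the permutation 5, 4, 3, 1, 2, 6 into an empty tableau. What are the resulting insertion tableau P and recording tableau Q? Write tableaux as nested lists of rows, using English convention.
P = [[1, 2, 6], [3], [4], [5]], Q = [[1, 5, 6], [2], [3], [4]]

Insert each entry of the permutation into P by Schensted row insertion, recording in Q the position of each new cell.

Insert 5: appended to row 1. P = [[5]].
Insert 4: 4 bumps 5 from row 1; 5 starts row 2. P = [[4], [5]].
Insert 3: 3 bumps 4 from row 1; 4 bumps 5 from row 2; 5 starts row 3. P = [[3], [4], [5]].
Insert 1: 1 bumps 3 from row 1; 3 bumps 4 from row 2; 4 bumps 5 from row 3; 5 starts row 4. P = [[1], [3], [4], [5]].
Insert 2: appended to row 1. P = [[1, 2], [3], [4], [5]].
Insert 6: appended to row 1. P = [[1, 2, 6], [3], [4], [5]].

So P = [[1, 2, 6], [3], [4], [5]], Q = [[1, 5, 6], [2], [3], [4]].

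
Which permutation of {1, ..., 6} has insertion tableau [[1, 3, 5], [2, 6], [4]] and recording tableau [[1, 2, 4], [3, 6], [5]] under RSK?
2 4 3 6 1 5

Reverse the RSK construction: for i from n down to 1, find the cell of Q containing i, remove the entry at that cell from P, and reverse-bump it up through P; the value ejected from row 1 is w(i).

Step i=6: Q has 6 at row 2, column 2; remove 6 from row 2 of P and reverse-bump: 6 enters row 1 and ejects 5. So w(6) = 5. P is now [[1, 3, 6], [2], [4]].
Step i=5: Q has 5 at row 3, column 1; remove 4 from row 3 of P and reverse-bump: 4 enters row 2 and ejects 2; 2 enters row 1 and ejects 1. So w(5) = 1. P is now [[2, 3, 6], [4]].
Step i=4: Q has 4 at row 1, column 3; remove that cell from P, ejecting 6. So w(4) = 6. P is now [[2, 3], [4]].
Step i=3: Q has 3 at row 2, column 1; remove 4 from row 2 of P and reverse-bump: 4 enters row 1 and ejects 3. So w(3) = 3. P is now [[2, 4]].
Step i=2: Q has 2 at row 1, column 2; remove that cell from P, ejecting 4. So w(2) = 4. P is now [[2]].
Step i=1: Q has 1 at row 1, column 1; remove that cell from P, ejecting 2. So w(1) = 2. P is now [].

So w = 2 4 3 6 1 5.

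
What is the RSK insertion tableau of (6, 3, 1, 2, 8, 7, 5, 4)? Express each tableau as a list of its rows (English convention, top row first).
P = [[1, 2, 4], [3, 5], [6, 7], [8]]

Insert 6: appended to row 1. P = [[6]].
Insert 3: 3 bumps 6 from row 1; 6 starts row 2. P = [[3], [6]].
Insert 1: 1 bumps 3 from row 1; 3 bumps 6 from row 2; 6 starts row 3. P = [[1], [3], [6]].
Insert 2: appended to row 1. P = [[1, 2], [3], [6]].
Insert 8: appended to row 1. P = [[1, 2, 8], [3], [6]].
Insert 7: 7 bumps 8 from row 1; 8 appends to row 2. P = [[1, 2, 7], [3, 8], [6]].
Insert 5: 5 bumps 7 from row 1; 7 bumps 8 from row 2; 8 appends to row 3. P = [[1, 2, 5], [3, 7], [6, 8]].
Insert 4: 4 bumps 5 from row 1; 5 bumps 7 from row 2; 7 bumps 8 from row 3; 8 starts row 4. P = [[1, 2, 4], [3, 5], [6, 7], [8]].

So P = [[1, 2, 4], [3, 5], [6, 7], [8]].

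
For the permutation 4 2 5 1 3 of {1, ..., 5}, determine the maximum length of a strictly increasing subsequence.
2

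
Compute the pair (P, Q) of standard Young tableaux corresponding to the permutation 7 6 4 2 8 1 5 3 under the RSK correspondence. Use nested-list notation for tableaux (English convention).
Insert each entry of the permutation into P by Schensted row insertion, recording in Q the position of each new cell.

Insert 7: appended to row 1. P = [[7]].
Insert 6: 6 bumps 7 from row 1; 7 starts row 2. P = [[6], [7]].
Insert 4: 4 bumps 6 from row 1; 6 bumps 7 from row 2; 7 starts row 3. P = [[4], [6], [7]].
Insert 2: 2 bumps 4 from row 1; 4 bumps 6 from row 2; 6 bumps 7 from row 3; 7 starts row 4. P = [[2], [4], [6], [7]].
Insert 8: appended to row 1. P = [[2, 8], [4], [6], [7]].
Insert 1: 1 bumps 2 from row 1; 2 bumps 4 from row 2; 4 bumps 6 from row 3; 6 bumps 7 from row 4; 7 starts row 5. P = [[1, 8], [2], [4], [6], [7]].
Insert 5: 5 bumps 8 from row 1; 8 appends to row 2. P = [[1, 5], [2, 8], [4], [6], [7]].
Insert 3: 3 bumps 5 from row 1; 5 bumps 8 from row 2; 8 appends to row 3. P = [[1, 3], [2, 5], [4, 8], [6], [7]].

So P = [[1, 3], [2, 5], [4, 8], [6], [7]], Q = [[1, 5], [2, 7], [3, 8], [4], [6]].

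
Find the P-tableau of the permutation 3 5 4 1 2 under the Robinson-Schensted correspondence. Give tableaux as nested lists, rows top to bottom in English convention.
P = [[1, 2], [3, 4], [5]]

Insert 3: appended to row 1. P = [[3]].
Insert 5: appended to row 1. P = [[3, 5]].
Insert 4: 4 bumps 5 from row 1; 5 starts row 2. P = [[3, 4], [5]].
Insert 1: 1 bumps 3 from row 1; 3 bumps 5 from row 2; 5 starts row 3. P = [[1, 4], [3], [5]].
Insert 2: 2 bumps 4 from row 1; 4 appends to row 2. P = [[1, 2], [3, 4], [5]].

So P = [[1, 2], [3, 4], [5]].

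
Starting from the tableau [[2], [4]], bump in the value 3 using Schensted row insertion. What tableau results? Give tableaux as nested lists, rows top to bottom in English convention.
[[2, 3], [4]]

3 is larger than every entry of row 1, so it is appended to row 1. The new tableau is [[2, 3], [4]].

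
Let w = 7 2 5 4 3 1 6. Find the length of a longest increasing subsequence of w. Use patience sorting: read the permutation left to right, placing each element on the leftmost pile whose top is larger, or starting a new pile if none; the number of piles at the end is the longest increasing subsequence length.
3

7: new pile. tops = [7]
2: onto pile 1 (replacing 7). tops = [2]
5: new pile. tops = [2, 5]
4: onto pile 2 (replacing 5). tops = [2, 4]
3: onto pile 2 (replacing 4). tops = [2, 3]
1: onto pile 1 (replacing 2). tops = [1, 3]
6: new pile. tops = [1, 3, 6]

3 piles, so the longest increasing subsequence has length 3.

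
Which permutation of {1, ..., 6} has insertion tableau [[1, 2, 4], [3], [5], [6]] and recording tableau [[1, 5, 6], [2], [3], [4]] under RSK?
6 5 3 1 2 4

Reverse RSK: for i = n, n-1, ..., 1, locate i in Q, remove the corresponding corner cell from P, and reverse-bump its entry up through P; the value ejected from row 1 is w(i).

So w = 6 5 3 1 2 4.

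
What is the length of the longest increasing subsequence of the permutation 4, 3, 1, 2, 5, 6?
4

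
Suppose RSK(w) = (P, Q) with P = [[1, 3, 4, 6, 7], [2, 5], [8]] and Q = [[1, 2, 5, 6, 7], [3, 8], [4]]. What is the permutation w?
2 8 3 1 5 6 7 4

Reverse the RSK construction: for i from n down to 1, find the cell of Q containing i, remove the entry at that cell from P, and reverse-bump it up through P; the value ejected from row 1 is w(i).

Step i=8: Q has 8 at row 2, column 2; remove 5 from row 2 of P and reverse-bump: 5 enters row 1 and ejects 4. So w(8) = 4. P is now [[1, 3, 5, 6, 7], [2], [8]].
Step i=7: Q has 7 at row 1, column 5; remove that cell from P, ejecting 7. So w(7) = 7. P is now [[1, 3, 5, 6], [2], [8]].
Step i=6: Q has 6 at row 1, column 4; remove that cell from P, ejecting 6. So w(6) = 6. P is now [[1, 3, 5], [2], [8]].
Step i=5: Q has 5 at row 1, column 3; remove that cell from P, ejecting 5. So w(5) = 5. P is now [[1, 3], [2], [8]].
Step i=4: Q has 4 at row 3, column 1; remove 8 from row 3 of P and reverse-bump: 8 enters row 2 and ejects 2; 2 enters row 1 and ejects 1. So w(4) = 1. P is now [[2, 3], [8]].
Step i=3: Q has 3 at row 2, column 1; remove 8 from row 2 of P and reverse-bump: 8 enters row 1 and ejects 3. So w(3) = 3. P is now [[2, 8]].
Step i=2: Q has 2 at row 1, column 2; remove that cell from P, ejecting 8. So w(2) = 8. P is now [[2]].
Step i=1: Q has 1 at row 1, column 1; remove that cell from P, ejecting 2. So w(1) = 2. P is now [].

So w = 2 8 3 1 5 6 7 4.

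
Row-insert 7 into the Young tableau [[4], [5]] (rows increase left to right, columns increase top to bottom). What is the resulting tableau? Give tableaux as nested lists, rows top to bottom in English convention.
7 is larger than every entry of row 1, so it is appended to row 1. The new tableau is [[4, 7], [5]].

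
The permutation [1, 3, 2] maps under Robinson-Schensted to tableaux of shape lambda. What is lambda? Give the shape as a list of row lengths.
Row-insert each entry into an empty tableau.

After inserting 1: P = [[1]].
After inserting 3: P = [[1, 3]].
After inserting 2: P = [[1, 2], [3]].

The final insertion tableau P = [[1, 2], [3]] has shape [2, 1].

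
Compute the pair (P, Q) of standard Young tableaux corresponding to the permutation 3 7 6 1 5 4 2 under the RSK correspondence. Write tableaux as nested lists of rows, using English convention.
P = [[1, 2], [3, 4], [5], [6], [7]], Q = [[1, 2], [3, 5], [4], [6], [7]]

Insert each entry of the permutation into P by Schensted row insertion, recording in Q the position of each new cell.

Insert 3: appended to row 1. P = [[3]].
Insert 7: appended to row 1. P = [[3, 7]].
Insert 6: 6 bumps 7 from row 1; 7 starts row 2. P = [[3, 6], [7]].
Insert 1: 1 bumps 3 from row 1; 3 bumps 7 from row 2; 7 starts row 3. P = [[1, 6], [3], [7]].
Insert 5: 5 bumps 6 from row 1; 6 appends to row 2. P = [[1, 5], [3, 6], [7]].
Insert 4: 4 bumps 5 from row 1; 5 bumps 6 from row 2; 6 bumps 7 from row 3; 7 starts row 4. P = [[1, 4], [3, 5], [6], [7]].
Insert 2: 2 bumps 4 from row 1; 4 bumps 5 from row 2; 5 bumps 6 from row 3; 6 bumps 7 from row 4; 7 starts row 5. P = [[1, 2], [3, 4], [5], [6], [7]].

So P = [[1, 2], [3, 4], [5], [6], [7]], Q = [[1, 2], [3, 5], [4], [6], [7]].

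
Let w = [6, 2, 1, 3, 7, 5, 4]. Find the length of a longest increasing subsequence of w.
3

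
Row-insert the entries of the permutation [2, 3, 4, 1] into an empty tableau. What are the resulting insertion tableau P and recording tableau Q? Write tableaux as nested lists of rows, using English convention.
Insert each entry of the permutation into P by Schensted row insertion, recording in Q the position of each new cell.

Insert 2: appended to row 1. P = [[2]], Q = [[1]].
Insert 3: appended to row 1. P = [[2, 3]], Q = [[1, 2]].
Insert 4: appended to row 1. P = [[2, 3, 4]], Q = [[1, 2, 3]].
Insert 1: 1 bumps 2 from row 1; 2 starts row 2. P = [[1, 3, 4], [2]], Q = [[1, 2, 3], [4]].

So P = [[1, 3, 4], [2]], Q = [[1, 2, 3], [4]].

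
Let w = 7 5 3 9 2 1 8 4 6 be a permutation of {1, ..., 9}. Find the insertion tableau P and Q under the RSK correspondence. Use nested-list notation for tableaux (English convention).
Insert each entry of the permutation into P by Schensted row insertion, recording in Q the position of each new cell.

Insert 7: appended to row 1. P = [[7]].
Insert 5: 5 bumps 7 from row 1; 7 starts row 2. P = [[5], [7]].
Insert 3: 3 bumps 5 from row 1; 5 bumps 7 from row 2; 7 starts row 3. P = [[3], [5], [7]].
Insert 9: appended to row 1. P = [[3, 9], [5], [7]].
Insert 2: 2 bumps 3 from row 1; 3 bumps 5 from row 2; 5 bumps 7 from row 3; 7 starts row 4. P = [[2, 9], [3], [5], [7]].
Insert 1: 1 bumps 2 from row 1; 2 bumps 3 from row 2; 3 bumps 5 from row 3; 5 bumps 7 from row 4; 7 starts row 5. P = [[1, 9], [2], [3], [5], [7]].
Insert 8: 8 bumps 9 from row 1; 9 appends to row 2. P = [[1, 8], [2, 9], [3], [5], [7]].
Insert 4: 4 bumps 8 from row 1; 8 bumps 9 from row 2; 9 appends to row 3. P = [[1, 4], [2, 8], [3, 9], [5], [7]].
Insert 6: appended to row 1. P = [[1, 4, 6], [2, 8], [3, 9], [5], [7]].

So P = [[1, 4, 6], [2, 8], [3, 9], [5], [7]], Q = [[1, 4, 9], [2, 7], [3, 8], [5], [6]].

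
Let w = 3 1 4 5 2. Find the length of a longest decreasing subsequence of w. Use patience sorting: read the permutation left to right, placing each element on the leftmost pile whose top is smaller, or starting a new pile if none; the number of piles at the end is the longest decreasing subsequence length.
2

3: new pile. tops = [3]
1: new pile. tops = [3, 1]
4: onto pile 1 (replacing 3). tops = [4, 1]
5: onto pile 1 (replacing 4). tops = [5, 1]
2: onto pile 2 (replacing 1). tops = [5, 2]

2 piles, so the longest decreasing subsequence has length 2.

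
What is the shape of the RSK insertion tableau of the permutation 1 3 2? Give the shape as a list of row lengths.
Row-insert each entry into an empty tableau.

After inserting 1: P = [[1]].
After inserting 3: P = [[1, 3]].
After inserting 2: P = [[1, 2], [3]].

The final insertion tableau P = [[1, 2], [3]] has shape [2, 1].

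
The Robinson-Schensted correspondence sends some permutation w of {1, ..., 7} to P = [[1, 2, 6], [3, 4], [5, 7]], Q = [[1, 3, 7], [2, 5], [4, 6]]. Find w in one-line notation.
5 3 7 1 4 2 6

Reverse the RSK construction: for i from n down to 1, find the cell of Q containing i, remove the entry at that cell from P, and reverse-bump it up through P; the value ejected from row 1 is w(i).

Step i=7: Q has 7 at row 1, column 3; remove that cell from P, ejecting 6. So w(7) = 6. P is now [[1, 2], [3, 4], [5, 7]].
Step i=6: Q has 6 at row 3, column 2; remove 7 from row 3 of P and reverse-bump: 7 enters row 2 and ejects 4; 4 enters row 1 and ejects 2. So w(6) = 2. P is now [[1, 4], [3, 7], [5]].
Step i=5: Q has 5 at row 2, column 2; remove 7 from row 2 of P and reverse-bump: 7 enters row 1 and ejects 4. So w(5) = 4. P is now [[1, 7], [3], [5]].
Step i=4: Q has 4 at row 3, column 1; remove 5 from row 3 of P and reverse-bump: 5 enters row 2 and ejects 3; 3 enters row 1 and ejects 1. So w(4) = 1. P is now [[3, 7], [5]].
Step i=3: Q has 3 at row 1, column 2; remove that cell from P, ejecting 7. So w(3) = 7. P is now [[3], [5]].
Step i=2: Q has 2 at row 2, column 1; remove 5 from row 2 of P and reverse-bump: 5 enters row 1 and ejects 3. So w(2) = 3. P is now [[5]].
Step i=1: Q has 1 at row 1, column 1; remove that cell from P, ejecting 5. So w(1) = 5. P is now [].

So w = 5 3 7 1 4 2 6.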